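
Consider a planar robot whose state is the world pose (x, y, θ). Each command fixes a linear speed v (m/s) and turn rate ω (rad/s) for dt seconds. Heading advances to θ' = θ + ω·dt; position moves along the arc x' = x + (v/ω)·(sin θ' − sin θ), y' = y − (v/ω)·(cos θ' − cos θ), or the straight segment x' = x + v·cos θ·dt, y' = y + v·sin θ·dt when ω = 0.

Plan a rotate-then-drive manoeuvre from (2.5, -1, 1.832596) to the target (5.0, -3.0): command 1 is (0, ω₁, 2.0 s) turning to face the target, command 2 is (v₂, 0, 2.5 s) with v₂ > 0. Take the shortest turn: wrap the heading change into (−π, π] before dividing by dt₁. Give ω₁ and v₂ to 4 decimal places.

ω₁ = -1.2537, v₂ = 1.2806

heading to target = atan2(-3−-1, 5−2.5) = -0.6747
Δθ = wrap(-0.6747 − 1.8326) = -2.5073; ω₁ = Δθ/dt₁ = -1.2537
distance = √((5−2.5)² + (-3−-1)²) = 3.2016; v₂ = distance/dt₂ = 1.2806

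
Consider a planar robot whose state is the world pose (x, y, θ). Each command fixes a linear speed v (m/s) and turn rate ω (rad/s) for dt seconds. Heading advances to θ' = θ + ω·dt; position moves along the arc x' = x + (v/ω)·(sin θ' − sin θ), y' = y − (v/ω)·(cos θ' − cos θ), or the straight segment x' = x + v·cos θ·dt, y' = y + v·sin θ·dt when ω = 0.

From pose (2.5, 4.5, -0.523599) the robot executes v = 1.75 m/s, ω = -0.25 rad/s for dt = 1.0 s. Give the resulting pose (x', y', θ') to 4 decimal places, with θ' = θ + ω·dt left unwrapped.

θ' = -0.5236 + -0.25·1.0 = -0.7736
R = v/ω = 1.75/-0.25 = -7.0000
x' = 2.5 + -7.0000·(sin -0.7736 − sin -0.5236) = 3.8910
y' = 4.5 − -7.0000·(cos -0.7736 − cos -0.5236) = 3.4456

(3.8910, 3.4456, -0.7736)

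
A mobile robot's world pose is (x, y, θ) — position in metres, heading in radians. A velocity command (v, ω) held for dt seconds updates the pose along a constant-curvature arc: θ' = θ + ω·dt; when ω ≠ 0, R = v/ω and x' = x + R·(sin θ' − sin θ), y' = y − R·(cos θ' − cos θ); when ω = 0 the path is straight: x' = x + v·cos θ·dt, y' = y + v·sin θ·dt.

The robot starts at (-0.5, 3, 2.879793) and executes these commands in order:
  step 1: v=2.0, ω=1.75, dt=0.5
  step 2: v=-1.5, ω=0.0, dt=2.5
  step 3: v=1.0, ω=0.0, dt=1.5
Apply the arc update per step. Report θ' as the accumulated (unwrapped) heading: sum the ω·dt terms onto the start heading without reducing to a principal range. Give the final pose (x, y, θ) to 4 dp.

step 1: θ'=3.7548 (R=1.1429) → pose (-1.4535, 2.8307, 3.7548)
step 2: θ'=3.7548 (straight) → pose (1.6133, 4.9888, 3.7548)
step 3: θ'=3.7548 (straight) → pose (0.3866, 4.1256, 3.7548)

(0.3866, 4.1256, 3.7548)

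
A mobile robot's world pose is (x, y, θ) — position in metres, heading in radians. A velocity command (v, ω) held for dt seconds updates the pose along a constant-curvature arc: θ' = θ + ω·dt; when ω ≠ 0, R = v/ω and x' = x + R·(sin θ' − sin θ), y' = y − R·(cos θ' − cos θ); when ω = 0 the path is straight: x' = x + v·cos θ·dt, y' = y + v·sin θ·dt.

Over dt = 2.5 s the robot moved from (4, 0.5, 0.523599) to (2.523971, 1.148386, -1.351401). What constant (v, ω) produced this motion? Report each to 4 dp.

v = -0.7500, ω = -0.7500

Δθ = -1.351401 − 0.523599 = -1.875000
ω = Δθ/dt = -1.875000/2.5 = -0.7500
R = Δx/(sin θ' − sin θ) = 1.0000
v = R·ω = 1.0000·-0.7500 = -0.7500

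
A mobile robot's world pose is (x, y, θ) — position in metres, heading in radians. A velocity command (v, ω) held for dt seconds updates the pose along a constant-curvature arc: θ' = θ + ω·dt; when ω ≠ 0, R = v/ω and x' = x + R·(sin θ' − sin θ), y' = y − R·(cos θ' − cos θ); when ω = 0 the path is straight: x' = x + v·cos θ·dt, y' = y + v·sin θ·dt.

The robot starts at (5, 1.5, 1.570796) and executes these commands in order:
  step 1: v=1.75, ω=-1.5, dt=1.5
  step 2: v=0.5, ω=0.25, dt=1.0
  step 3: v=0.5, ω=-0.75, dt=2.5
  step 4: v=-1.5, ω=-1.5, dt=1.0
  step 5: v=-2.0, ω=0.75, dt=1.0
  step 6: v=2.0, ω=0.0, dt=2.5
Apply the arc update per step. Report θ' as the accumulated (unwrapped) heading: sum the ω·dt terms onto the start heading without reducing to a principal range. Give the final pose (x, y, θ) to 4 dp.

(5.7918, 0.2213, -3.0542)

step 1: θ'=-0.6792 (R=-1.1667) → pose (6.8995, 2.4078, -0.6792)
step 2: θ'=-0.4292 (R=2.0000) → pose (7.3236, 2.1453, -0.4292)
step 3: θ'=-2.3042 (R=-0.6667) → pose (7.5414, 1.0928, -2.3042)
step 4: θ'=-3.8042 (R=1.0000) → pose (8.8995, 1.2118, -3.8042)
step 5: θ'=-3.0542 (R=-2.6667) → pose (10.7727, 0.6577, -3.0542)
step 6: θ'=-3.0542 (straight) → pose (5.7918, 0.2213, -3.0542)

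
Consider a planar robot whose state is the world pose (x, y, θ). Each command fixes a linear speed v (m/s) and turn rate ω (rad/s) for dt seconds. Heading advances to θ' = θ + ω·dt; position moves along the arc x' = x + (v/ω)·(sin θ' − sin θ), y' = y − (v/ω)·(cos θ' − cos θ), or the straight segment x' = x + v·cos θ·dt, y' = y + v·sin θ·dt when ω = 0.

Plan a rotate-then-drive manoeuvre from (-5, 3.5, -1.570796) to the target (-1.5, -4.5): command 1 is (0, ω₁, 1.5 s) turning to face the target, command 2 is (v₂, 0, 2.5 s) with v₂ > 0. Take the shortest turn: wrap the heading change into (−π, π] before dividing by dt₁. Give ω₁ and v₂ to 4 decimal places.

heading to target = atan2(-4.5−3.5, -1.5−-5) = -1.1584
Δθ = wrap(-1.1584 − -1.5708) = 0.4124; ω₁ = Δθ/dt₁ = 0.2749
distance = √((-1.5−-5)² + (-4.5−3.5)²) = 8.7321; v₂ = distance/dt₂ = 3.4928

ω₁ = 0.2749, v₂ = 3.4928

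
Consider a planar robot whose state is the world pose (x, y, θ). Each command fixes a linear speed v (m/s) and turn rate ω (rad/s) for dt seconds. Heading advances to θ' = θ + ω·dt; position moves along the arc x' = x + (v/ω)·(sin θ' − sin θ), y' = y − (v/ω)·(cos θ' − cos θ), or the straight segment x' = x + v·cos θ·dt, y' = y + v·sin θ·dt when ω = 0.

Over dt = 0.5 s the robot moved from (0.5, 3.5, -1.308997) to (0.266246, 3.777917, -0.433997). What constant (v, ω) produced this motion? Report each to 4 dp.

Δθ = -0.433997 − -1.308997 = 0.875000
ω = Δθ/dt = 0.875000/0.5 = 1.7500
R = −Δy/(cos θ' − cos θ) = -0.4286
v = R·ω = -0.4286·1.7500 = -0.7500

v = -0.7500, ω = 1.7500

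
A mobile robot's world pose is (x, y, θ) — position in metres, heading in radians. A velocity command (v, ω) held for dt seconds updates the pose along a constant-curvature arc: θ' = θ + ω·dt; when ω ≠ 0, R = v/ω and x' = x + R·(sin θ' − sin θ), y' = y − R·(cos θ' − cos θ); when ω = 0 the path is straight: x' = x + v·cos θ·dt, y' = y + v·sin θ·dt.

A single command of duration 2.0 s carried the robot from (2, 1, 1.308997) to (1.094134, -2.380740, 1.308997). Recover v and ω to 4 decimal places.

v = -1.7500, ω = 0.0000

Δθ = 1.308997 − 1.308997 = 0.000000
ω = Δθ/dt = 0.000000/2.0 = 0.0000
ω = 0 → v = (Δx·cos θ + Δy·sin θ)/dt = -1.7500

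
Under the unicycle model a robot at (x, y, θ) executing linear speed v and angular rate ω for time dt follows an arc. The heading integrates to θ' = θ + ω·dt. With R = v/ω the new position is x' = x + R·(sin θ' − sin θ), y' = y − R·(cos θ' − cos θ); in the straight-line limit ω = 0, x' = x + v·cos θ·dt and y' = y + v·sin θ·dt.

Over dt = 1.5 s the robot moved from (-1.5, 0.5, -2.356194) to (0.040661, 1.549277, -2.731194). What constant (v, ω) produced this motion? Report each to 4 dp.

v = -1.2500, ω = -0.2500

Δθ = -2.731194 − -2.356194 = -0.375000
ω = Δθ/dt = -0.375000/1.5 = -0.2500
R = Δx/(sin θ' − sin θ) = 5.0000
v = R·ω = 5.0000·-0.2500 = -1.2500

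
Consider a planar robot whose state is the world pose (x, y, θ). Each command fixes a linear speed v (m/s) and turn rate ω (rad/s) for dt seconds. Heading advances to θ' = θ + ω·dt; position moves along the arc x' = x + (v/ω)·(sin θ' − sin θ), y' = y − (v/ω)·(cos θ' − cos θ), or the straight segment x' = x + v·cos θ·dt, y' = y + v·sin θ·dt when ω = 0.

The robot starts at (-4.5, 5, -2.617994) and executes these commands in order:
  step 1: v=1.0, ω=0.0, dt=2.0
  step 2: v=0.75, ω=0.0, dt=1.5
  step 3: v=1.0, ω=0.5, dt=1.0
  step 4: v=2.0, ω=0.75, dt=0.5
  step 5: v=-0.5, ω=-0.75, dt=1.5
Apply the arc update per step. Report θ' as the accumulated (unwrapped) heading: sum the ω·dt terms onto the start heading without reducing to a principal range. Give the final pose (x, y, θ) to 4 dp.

(-7.7876, 2.3432, -2.8680)

step 1: θ'=-2.6180 (straight) → pose (-6.2321, 4.0000, -2.6180)
step 2: θ'=-2.6180 (straight) → pose (-7.2063, 3.4375, -2.6180)
step 3: θ'=-2.1180 (R=2.0000) → pose (-7.9143, 2.7460, -2.1180)
step 4: θ'=-1.7430 (R=2.6667) → pose (-8.2642, 1.8155, -1.7430)
step 5: θ'=-2.8680 (R=0.6667) → pose (-7.7876, 2.3432, -2.8680)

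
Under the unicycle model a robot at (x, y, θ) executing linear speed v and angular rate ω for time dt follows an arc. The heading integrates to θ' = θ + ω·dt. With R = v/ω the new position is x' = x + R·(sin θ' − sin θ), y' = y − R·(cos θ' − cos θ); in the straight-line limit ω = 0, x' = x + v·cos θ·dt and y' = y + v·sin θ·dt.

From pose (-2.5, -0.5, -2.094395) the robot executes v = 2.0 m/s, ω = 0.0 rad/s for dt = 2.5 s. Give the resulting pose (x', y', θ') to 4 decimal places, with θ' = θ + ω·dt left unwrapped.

θ' = -2.0944 + 0.0·2.5 = -2.0944
ω = 0 → straight: x' = -2.5 + 2.0·cos(-2.0944)·2.5 = -5.0000
y' = -0.5 + 2.0·sin(-2.0944)·2.5 = -4.8301

(-5.0000, -4.8301, -2.0944)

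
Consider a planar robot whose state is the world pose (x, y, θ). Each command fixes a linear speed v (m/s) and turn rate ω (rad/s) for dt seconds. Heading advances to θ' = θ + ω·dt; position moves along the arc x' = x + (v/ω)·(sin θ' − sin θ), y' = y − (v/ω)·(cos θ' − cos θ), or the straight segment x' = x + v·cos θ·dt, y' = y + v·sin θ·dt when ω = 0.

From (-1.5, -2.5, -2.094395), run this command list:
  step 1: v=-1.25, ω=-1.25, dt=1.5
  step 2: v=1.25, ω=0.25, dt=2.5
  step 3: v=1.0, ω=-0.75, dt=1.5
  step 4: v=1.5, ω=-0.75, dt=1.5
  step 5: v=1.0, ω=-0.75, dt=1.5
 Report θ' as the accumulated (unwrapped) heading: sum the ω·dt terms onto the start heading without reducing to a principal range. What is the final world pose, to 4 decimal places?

step 1: θ'=-3.9694 (R=1.0000) → pose (0.1025, -2.3235, -3.9694)
step 2: θ'=-3.3444 (R=5.0000) → pose (-2.5727, -0.8085, -3.3444)
step 3: θ'=-4.4694 (R=-1.3333) → pose (-3.5983, 0.1767, -4.4694)
step 4: θ'=-5.5944 (R=-2.0000) → pose (-2.9283, 2.2020, -5.5944)
step 5: θ'=-6.7194 (R=-1.3333) → pose (-1.5174, 2.3811, -6.7194)

(-1.5174, 2.3811, -6.7194)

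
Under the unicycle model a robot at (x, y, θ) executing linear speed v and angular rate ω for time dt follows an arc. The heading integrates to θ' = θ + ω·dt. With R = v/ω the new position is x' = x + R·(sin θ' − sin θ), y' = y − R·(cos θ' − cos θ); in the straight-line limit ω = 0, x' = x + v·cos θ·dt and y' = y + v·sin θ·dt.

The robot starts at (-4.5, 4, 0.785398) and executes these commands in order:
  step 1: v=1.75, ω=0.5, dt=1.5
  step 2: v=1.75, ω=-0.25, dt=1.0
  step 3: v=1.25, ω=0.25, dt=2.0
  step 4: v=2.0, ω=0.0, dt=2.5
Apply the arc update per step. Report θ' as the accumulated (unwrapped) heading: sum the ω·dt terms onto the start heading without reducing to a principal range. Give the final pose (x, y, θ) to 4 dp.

(-4.1755, 15.4318, 1.7854)

step 1: θ'=1.5354 (R=3.5000) → pose (-3.4771, 6.3510, 1.5354)
step 2: θ'=1.2854 (R=-7.0000) → pose (-3.1983, 8.0740, 1.2854)
step 3: θ'=1.7854 (R=5.0000) → pose (-3.1107, 10.5465, 1.7854)
step 4: θ'=1.7854 (straight) → pose (-4.1755, 15.4318, 1.7854)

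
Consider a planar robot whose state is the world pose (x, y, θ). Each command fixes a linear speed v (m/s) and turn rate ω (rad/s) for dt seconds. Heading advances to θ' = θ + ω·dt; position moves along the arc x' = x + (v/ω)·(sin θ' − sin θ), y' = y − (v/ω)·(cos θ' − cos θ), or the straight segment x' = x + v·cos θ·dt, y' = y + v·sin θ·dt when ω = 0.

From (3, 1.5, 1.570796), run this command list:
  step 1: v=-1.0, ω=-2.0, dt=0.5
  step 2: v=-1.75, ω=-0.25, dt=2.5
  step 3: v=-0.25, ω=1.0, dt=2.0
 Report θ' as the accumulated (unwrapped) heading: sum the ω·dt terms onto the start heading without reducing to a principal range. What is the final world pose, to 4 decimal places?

(-1.6374, -0.3614, 1.9458)

step 1: θ'=0.5708 (R=0.5000) → pose (2.7702, 1.0793, 0.5708)
step 2: θ'=-0.0542 (R=7.0000) → pose (-1.3912, -0.0202, -0.0542)
step 3: θ'=1.9458 (R=-0.2500) → pose (-1.6374, -0.3614, 1.9458)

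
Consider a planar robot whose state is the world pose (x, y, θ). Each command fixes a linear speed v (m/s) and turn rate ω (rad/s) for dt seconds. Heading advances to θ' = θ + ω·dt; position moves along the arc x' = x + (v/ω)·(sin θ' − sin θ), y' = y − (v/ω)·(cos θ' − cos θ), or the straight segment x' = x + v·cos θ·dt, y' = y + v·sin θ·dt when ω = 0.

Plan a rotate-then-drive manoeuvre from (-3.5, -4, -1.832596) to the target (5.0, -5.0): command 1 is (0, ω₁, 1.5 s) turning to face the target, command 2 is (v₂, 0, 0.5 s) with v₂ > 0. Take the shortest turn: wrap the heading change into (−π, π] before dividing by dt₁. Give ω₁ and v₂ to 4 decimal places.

ω₁ = 1.1437, v₂ = 17.1172

heading to target = atan2(-5−-4, 5−-3.5) = -0.1171
Δθ = wrap(-0.1171 − -1.8326) = 1.7155; ω₁ = Δθ/dt₁ = 1.1437
distance = √((5−-3.5)² + (-5−-4)²) = 8.5586; v₂ = distance/dt₂ = 17.1172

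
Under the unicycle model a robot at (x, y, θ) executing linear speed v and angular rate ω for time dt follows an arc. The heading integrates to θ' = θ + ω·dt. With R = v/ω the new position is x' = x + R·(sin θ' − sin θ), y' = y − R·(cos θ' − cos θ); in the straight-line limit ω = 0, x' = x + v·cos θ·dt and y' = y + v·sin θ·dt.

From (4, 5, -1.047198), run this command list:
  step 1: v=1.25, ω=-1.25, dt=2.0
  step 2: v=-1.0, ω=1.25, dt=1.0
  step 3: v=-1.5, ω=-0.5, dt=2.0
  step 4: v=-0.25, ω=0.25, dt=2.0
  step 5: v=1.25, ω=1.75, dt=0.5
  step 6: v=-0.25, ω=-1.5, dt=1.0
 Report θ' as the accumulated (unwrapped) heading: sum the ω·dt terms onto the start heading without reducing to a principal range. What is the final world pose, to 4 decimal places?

(6.6265, 4.4790, -3.4222)

step 1: θ'=-3.5472 (R=-1.0000) → pose (2.7394, 3.5811, -3.5472)
step 2: θ'=-2.2972 (R=-0.8000) → pose (3.6531, 3.7849, -2.2972)
step 3: θ'=-3.2972 (R=3.0000) → pose (6.3608, 4.7561, -3.2972)
step 4: θ'=-2.7972 (R=-1.0000) → pose (6.8534, 4.8027, -2.7972)
step 5: θ'=-1.9222 (R=0.7143) → pose (6.4239, 4.3762, -1.9222)
step 6: θ'=-3.4222 (R=0.1667) → pose (6.6265, 4.4790, -3.4222)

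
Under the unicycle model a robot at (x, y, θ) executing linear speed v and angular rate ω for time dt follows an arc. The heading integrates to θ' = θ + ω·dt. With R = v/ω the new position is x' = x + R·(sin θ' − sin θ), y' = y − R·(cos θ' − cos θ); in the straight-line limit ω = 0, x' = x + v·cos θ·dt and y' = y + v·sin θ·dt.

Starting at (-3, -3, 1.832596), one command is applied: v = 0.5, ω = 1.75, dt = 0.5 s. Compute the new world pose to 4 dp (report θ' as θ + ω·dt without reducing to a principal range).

θ' = 1.8326 + 1.75·0.5 = 2.7076
R = v/ω = 0.5/1.75 = 0.2857
x' = -3 + 0.2857·(sin 2.7076 − sin 1.8326) = -3.1558
y' = -3 − 0.2857·(cos 2.7076 − cos 1.8326) = -2.8147

(-3.1558, -2.8147, 2.7076)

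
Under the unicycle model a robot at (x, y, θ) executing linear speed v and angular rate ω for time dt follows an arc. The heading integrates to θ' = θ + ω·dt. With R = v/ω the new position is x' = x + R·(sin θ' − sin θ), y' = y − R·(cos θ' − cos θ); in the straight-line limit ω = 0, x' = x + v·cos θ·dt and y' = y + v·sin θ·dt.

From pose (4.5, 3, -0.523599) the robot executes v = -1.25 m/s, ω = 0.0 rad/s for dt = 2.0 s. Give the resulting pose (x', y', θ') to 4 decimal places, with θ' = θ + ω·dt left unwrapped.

(2.3349, 4.2500, -0.5236)

θ' = -0.5236 + 0.0·2.0 = -0.5236
ω = 0 → straight: x' = 4.5 + -1.25·cos(-0.5236)·2.0 = 2.3349
y' = 3 + -1.25·sin(-0.5236)·2.0 = 4.2500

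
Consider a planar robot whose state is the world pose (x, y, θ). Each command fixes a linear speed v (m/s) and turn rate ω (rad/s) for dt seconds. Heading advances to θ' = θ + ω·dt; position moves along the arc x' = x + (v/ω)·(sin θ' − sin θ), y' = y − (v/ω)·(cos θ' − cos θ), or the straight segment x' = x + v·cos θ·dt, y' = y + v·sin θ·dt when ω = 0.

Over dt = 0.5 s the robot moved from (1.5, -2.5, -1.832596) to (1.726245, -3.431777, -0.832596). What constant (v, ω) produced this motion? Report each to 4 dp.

Δθ = -0.832596 − -1.832596 = 1.000000
ω = Δθ/dt = 1.000000/0.5 = 2.0000
R = −Δy/(cos θ' − cos θ) = 1.0000
v = R·ω = 1.0000·2.0000 = 2.0000

v = 2.0000, ω = 2.0000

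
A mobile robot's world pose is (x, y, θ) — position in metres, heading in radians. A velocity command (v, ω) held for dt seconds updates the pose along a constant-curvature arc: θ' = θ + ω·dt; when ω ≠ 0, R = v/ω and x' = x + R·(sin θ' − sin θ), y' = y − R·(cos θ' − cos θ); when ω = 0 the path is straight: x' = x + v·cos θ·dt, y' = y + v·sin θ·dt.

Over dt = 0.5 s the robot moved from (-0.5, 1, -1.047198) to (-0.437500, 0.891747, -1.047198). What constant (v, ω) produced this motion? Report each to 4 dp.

v = 0.2500, ω = 0.0000

Δθ = -1.047198 − -1.047198 = 0.000000
ω = Δθ/dt = 0.000000/0.5 = 0.0000
ω = 0 → v = (Δx·cos θ + Δy·sin θ)/dt = 0.2500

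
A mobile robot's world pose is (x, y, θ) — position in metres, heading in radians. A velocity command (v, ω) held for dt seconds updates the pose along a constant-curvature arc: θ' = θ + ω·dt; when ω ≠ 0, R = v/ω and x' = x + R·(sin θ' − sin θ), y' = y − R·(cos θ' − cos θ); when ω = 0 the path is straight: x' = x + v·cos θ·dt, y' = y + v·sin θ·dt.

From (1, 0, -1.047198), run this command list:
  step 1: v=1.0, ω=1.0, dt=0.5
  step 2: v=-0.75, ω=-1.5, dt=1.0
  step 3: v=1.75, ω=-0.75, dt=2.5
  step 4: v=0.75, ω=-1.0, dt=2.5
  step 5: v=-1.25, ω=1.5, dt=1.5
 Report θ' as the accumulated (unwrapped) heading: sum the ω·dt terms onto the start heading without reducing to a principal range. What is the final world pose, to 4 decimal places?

(-2.7524, -0.2637, -4.1722)

step 1: θ'=-0.5472 (R=1.0000) → pose (1.3457, -0.3540, -0.5472)
step 2: θ'=-2.0472 (R=0.5000) → pose (1.1616, 0.3023, -2.0472)
step 3: θ'=-3.9222 (R=-2.3333) → pose (-2.5540, -0.2855, -3.9222)
step 4: θ'=-6.4222 (R=-0.7500) → pose (-1.9222, 0.9902, -6.4222)
step 5: θ'=-4.1722 (R=-0.8333) → pose (-2.7524, -0.2637, -4.1722)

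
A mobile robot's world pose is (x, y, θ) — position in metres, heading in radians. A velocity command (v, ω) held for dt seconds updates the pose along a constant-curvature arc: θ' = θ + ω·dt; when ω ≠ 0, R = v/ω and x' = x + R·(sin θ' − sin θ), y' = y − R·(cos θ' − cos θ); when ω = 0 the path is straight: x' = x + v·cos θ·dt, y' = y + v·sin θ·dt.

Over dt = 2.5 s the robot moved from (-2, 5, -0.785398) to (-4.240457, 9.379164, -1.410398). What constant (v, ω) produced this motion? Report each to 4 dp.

v = -2.0000, ω = -0.2500

Δθ = -1.410398 − -0.785398 = -0.625000
ω = Δθ/dt = -0.625000/2.5 = -0.2500
R = −Δy/(cos θ' − cos θ) = 8.0000
v = R·ω = 8.0000·-0.2500 = -2.0000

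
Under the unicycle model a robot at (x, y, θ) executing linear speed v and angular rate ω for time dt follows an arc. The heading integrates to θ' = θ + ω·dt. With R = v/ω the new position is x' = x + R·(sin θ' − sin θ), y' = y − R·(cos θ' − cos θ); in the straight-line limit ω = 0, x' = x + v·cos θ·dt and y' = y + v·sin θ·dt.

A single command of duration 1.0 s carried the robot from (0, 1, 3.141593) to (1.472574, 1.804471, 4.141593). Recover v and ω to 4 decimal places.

Δθ = 4.141593 − 3.141593 = 1.000000
ω = Δθ/dt = 1.000000/1.0 = 1.0000
R = Δx/(sin θ' − sin θ) = -1.7500
v = R·ω = -1.7500·1.0000 = -1.7500

v = -1.7500, ω = 1.0000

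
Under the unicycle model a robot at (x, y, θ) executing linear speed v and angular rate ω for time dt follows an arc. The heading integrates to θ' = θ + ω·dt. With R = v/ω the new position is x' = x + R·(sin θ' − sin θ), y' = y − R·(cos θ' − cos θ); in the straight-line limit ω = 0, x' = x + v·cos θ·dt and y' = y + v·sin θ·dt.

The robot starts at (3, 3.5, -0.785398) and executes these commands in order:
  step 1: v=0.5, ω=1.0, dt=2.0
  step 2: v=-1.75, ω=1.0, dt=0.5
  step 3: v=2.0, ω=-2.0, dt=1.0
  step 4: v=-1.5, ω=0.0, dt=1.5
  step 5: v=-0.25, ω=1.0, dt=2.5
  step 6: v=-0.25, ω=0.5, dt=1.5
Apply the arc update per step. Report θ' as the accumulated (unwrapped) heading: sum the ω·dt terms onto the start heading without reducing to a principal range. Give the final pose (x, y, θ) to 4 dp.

(2.8842, 3.9725, 2.9646)

step 1: θ'=1.2146 (R=0.5000) → pose (3.8222, 3.6792, 1.2146)
step 2: θ'=1.7146 (R=-1.7500) → pose (3.7304, 2.8182, 1.7146)
step 3: θ'=-0.2854 (R=-1.0000) → pose (5.0016, 3.9210, -0.2854)
step 4: θ'=-0.2854 (straight) → pose (2.8426, 4.5545, -0.2854)
step 5: θ'=2.2146 (R=-0.2500) → pose (2.5723, 4.1645, 2.2146)
step 6: θ'=2.9646 (R=-0.5000) → pose (2.8842, 3.9725, 2.9646)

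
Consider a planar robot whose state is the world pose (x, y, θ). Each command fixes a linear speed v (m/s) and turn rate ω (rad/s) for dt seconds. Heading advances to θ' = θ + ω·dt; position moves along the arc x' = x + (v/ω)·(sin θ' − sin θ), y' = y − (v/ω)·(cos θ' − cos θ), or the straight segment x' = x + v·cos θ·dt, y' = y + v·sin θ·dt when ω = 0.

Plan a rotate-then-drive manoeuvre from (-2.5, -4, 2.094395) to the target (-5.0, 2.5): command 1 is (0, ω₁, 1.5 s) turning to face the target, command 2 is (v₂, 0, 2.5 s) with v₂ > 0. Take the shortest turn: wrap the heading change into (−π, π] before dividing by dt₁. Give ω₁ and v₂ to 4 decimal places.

ω₁ = -0.1043, v₂ = 2.7857

heading to target = atan2(2.5−-4, -5−-2.5) = 1.9380
Δθ = wrap(1.9380 − 2.0944) = -0.1564; ω₁ = Δθ/dt₁ = -0.1043
distance = √((-5−-2.5)² + (2.5−-4)²) = 6.9642; v₂ = distance/dt₂ = 2.7857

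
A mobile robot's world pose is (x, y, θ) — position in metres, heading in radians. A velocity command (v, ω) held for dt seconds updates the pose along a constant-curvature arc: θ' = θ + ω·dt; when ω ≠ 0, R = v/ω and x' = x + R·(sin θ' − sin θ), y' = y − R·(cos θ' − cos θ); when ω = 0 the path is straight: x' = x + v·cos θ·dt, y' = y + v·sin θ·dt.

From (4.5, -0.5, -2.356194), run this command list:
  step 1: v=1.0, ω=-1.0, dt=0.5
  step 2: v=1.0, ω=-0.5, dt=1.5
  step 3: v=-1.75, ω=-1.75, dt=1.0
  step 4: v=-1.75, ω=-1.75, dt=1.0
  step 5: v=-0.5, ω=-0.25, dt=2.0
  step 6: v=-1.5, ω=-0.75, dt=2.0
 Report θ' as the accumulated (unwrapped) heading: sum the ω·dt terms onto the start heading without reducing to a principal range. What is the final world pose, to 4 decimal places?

step 1: θ'=-2.8562 (R=-1.0000) → pose (4.0744, -0.7524, -2.8562)
step 2: θ'=-3.6062 (R=-2.0000) → pose (2.6152, -0.6213, -3.6062)
step 3: θ'=-5.3562 (R=1.0000) → pose (2.9670, -2.1156, -5.3562)
step 4: θ'=-7.1062 (R=1.0000) → pose (1.4340, -2.1954, -7.1062)
step 5: θ'=-7.6062 (R=2.0000) → pose (0.9614, -1.3258, -7.6062)
step 6: θ'=-9.1062 (R=2.0000) → pose (2.2739, 1.0640, -9.1062)

(2.2739, 1.0640, -9.1062)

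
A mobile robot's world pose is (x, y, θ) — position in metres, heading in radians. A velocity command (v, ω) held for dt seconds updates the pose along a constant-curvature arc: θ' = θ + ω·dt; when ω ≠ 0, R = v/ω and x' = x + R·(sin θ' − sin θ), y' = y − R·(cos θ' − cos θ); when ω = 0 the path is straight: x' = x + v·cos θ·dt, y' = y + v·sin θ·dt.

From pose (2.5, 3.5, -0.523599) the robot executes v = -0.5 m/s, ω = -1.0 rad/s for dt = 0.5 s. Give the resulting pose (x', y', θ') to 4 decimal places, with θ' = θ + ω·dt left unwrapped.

(2.3230, 3.6729, -1.0236)

θ' = -0.5236 + -1.0·0.5 = -1.0236
R = v/ω = -0.5/-1.0 = 0.5000
x' = 2.5 + 0.5000·(sin -1.0236 − sin -0.5236) = 2.3230
y' = 3.5 − 0.5000·(cos -1.0236 − cos -0.5236) = 3.6729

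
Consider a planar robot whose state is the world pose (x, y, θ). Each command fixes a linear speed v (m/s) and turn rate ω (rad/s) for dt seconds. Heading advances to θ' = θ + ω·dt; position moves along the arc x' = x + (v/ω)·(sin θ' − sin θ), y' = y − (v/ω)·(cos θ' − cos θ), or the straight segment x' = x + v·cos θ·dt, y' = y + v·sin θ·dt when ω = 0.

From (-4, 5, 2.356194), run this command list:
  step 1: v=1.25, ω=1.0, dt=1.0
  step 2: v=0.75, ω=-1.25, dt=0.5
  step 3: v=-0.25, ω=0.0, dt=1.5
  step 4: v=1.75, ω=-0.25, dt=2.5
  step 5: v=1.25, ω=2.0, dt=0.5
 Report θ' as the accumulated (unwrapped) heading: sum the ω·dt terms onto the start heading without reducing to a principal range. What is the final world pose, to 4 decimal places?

(-8.9164, 8.3771, 3.1062)

step 1: θ'=3.3562 (R=1.2500) → pose (-5.1501, 5.3374, 3.3562)
step 2: θ'=2.7312 (R=-0.6000) → pose (-5.5172, 5.3735, 2.7312)
step 3: θ'=2.7312 (straight) → pose (-5.1734, 5.2239, 2.7312)
step 4: θ'=2.1062 (R=-7.0000) → pose (-8.4010, 8.0713, 2.1062)
step 5: θ'=3.1062 (R=0.6250) → pose (-8.9164, 8.3771, 3.1062)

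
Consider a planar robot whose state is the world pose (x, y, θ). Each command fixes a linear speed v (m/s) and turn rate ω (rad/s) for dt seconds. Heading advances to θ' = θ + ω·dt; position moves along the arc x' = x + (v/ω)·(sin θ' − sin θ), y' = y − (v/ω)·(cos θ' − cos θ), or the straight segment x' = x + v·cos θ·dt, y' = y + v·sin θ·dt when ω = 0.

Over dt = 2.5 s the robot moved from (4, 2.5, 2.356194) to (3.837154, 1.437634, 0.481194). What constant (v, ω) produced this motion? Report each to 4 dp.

Δθ = 0.481194 − 2.356194 = -1.875000
ω = Δθ/dt = -1.875000/2.5 = -0.7500
R = −Δy/(cos θ' − cos θ) = 0.6667
v = R·ω = 0.6667·-0.7500 = -0.5000

v = -0.5000, ω = -0.7500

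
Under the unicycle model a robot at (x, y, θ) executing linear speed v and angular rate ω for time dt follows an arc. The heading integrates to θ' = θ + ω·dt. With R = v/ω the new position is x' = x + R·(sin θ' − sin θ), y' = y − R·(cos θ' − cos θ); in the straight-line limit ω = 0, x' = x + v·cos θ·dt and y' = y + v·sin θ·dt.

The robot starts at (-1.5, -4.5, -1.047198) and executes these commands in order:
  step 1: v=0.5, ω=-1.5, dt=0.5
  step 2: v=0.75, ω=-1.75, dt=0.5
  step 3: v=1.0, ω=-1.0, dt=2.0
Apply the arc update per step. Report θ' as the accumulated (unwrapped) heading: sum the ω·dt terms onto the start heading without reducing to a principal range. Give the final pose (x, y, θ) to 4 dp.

(-3.1392, -4.1758, -4.6722)

step 1: θ'=-1.7972 (R=-0.3333) → pose (-1.4638, -4.7415, -1.7972)
step 2: θ'=-2.6722 (R=-0.4286) → pose (-1.6876, -5.0275, -2.6722)
step 3: θ'=-4.6722 (R=-1.0000) → pose (-3.1392, -4.1758, -4.6722)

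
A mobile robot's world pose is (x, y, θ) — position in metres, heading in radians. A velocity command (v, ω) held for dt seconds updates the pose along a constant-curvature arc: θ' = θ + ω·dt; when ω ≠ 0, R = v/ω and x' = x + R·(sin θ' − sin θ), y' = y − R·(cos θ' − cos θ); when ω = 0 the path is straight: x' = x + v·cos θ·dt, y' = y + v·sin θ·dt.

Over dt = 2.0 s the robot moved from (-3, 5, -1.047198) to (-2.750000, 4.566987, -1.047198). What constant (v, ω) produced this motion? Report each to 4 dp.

Δθ = -1.047198 − -1.047198 = 0.000000
ω = Δθ/dt = 0.000000/2.0 = 0.0000
ω = 0 → v = (Δx·cos θ + Δy·sin θ)/dt = 0.2500

v = 0.2500, ω = 0.0000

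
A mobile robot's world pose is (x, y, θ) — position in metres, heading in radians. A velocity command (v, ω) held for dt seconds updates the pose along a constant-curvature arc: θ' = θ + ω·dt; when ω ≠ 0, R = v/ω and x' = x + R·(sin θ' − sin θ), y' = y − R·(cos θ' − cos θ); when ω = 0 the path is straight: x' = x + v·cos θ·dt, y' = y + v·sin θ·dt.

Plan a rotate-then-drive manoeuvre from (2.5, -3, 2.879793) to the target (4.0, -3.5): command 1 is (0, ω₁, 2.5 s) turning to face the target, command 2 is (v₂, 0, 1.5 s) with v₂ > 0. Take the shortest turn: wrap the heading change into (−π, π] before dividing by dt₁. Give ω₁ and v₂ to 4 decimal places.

ω₁ = 1.2327, v₂ = 1.0541

heading to target = atan2(-3.5−-3, 4−2.5) = -0.3218
Δθ = wrap(-0.3218 − 2.8798) = 3.0816; ω₁ = Δθ/dt₁ = 1.2327
distance = √((4−2.5)² + (-3.5−-3)²) = 1.5811; v₂ = distance/dt₂ = 1.0541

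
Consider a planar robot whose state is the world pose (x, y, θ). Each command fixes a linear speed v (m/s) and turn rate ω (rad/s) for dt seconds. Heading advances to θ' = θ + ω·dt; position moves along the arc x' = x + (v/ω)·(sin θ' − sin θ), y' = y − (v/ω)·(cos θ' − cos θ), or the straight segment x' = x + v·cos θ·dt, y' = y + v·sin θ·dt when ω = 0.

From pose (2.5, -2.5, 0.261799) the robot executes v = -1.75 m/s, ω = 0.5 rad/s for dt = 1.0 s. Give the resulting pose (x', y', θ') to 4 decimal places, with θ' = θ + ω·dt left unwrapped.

θ' = 0.2618 + 0.5·1.0 = 0.7618
R = v/ω = -1.75/0.5 = -3.5000
x' = 2.5 + -3.5000·(sin 0.7618 − sin 0.2618) = 0.9901
y' = -2.5 − -3.5000·(cos 0.7618 − cos 0.2618) = -3.3482

(0.9901, -3.3482, 0.7618)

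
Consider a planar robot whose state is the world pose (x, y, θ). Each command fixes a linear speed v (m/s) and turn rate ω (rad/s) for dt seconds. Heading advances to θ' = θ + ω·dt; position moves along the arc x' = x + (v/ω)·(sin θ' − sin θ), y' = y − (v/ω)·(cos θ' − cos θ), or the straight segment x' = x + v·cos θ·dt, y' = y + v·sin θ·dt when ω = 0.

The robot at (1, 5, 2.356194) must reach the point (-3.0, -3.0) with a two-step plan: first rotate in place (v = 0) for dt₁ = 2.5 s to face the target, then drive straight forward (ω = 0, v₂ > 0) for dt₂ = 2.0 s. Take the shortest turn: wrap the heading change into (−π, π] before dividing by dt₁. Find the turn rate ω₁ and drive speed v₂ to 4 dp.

heading to target = atan2(-3−5, -3−1) = -2.0344
Δθ = wrap(-2.0344 − 2.3562) = 1.8925; ω₁ = Δθ/dt₁ = 0.7570
distance = √((-3−1)² + (-3−5)²) = 8.9443; v₂ = distance/dt₂ = 4.4721

ω₁ = 0.7570, v₂ = 4.4721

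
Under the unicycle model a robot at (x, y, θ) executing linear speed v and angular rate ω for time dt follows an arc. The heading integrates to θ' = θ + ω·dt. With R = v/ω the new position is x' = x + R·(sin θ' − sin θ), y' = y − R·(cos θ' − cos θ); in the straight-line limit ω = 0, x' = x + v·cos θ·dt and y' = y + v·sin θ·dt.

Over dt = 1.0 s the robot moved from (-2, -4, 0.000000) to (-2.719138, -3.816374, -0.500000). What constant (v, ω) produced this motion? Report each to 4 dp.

Δθ = -0.500000 − 0.000000 = -0.500000
ω = Δθ/dt = -0.500000/1.0 = -0.5000
R = Δx/(sin θ' − sin θ) = 1.5000
v = R·ω = 1.5000·-0.5000 = -0.7500

v = -0.7500, ω = -0.5000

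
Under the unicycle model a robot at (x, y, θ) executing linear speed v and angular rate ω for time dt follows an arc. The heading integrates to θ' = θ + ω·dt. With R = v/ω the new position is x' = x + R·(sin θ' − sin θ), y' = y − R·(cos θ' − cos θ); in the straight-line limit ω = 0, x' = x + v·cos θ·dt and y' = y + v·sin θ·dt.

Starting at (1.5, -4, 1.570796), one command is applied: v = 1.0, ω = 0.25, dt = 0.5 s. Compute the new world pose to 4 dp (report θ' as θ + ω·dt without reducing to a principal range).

θ' = 1.5708 + 0.25·0.5 = 1.6958
R = v/ω = 1.0/0.25 = 4.0000
x' = 1.5 + 4.0000·(sin 1.6958 − sin 1.5708) = 1.4688
y' = -4 − 4.0000·(cos 1.6958 − cos 1.5708) = -3.5013

(1.4688, -3.5013, 1.6958)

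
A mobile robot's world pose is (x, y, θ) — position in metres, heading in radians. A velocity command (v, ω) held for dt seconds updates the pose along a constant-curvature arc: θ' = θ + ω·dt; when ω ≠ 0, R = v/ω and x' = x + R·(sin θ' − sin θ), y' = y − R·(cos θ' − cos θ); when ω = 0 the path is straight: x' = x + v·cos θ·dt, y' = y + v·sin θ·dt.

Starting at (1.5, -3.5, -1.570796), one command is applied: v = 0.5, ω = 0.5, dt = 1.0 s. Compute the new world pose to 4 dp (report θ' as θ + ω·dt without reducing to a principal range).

(1.6224, -3.9794, -1.0708)

θ' = -1.5708 + 0.5·1.0 = -1.0708
R = v/ω = 0.5/0.5 = 1.0000
x' = 1.5 + 1.0000·(sin -1.0708 − sin -1.5708) = 1.6224
y' = -3.5 − 1.0000·(cos -1.0708 − cos -1.5708) = -3.9794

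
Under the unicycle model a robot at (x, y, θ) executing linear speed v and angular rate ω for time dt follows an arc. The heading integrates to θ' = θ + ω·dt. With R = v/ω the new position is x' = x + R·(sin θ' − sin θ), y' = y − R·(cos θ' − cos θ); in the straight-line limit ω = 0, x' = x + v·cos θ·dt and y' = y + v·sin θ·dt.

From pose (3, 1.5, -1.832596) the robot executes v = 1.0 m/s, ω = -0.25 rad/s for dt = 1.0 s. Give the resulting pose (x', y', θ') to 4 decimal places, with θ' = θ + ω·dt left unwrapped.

θ' = -1.8326 + -0.25·1.0 = -2.0826
R = v/ω = 1.0/-0.25 = -4.0000
x' = 3 + -4.0000·(sin -2.0826 − sin -1.8326) = 2.6238
y' = 1.5 − -4.0000·(cos -2.0826 − cos -1.8326) = 0.5763

(2.6238, 0.5763, -2.0826)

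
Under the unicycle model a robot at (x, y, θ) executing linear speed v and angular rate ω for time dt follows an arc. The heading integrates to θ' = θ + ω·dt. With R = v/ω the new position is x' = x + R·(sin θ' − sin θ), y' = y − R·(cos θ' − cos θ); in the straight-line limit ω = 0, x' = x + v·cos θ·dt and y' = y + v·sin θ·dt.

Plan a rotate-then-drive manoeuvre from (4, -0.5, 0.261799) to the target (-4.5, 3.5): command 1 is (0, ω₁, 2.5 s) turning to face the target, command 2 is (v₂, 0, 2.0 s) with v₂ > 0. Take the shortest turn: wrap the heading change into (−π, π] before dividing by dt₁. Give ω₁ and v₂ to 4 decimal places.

heading to target = atan2(3.5−-0.5, -4.5−4) = 2.7018
Δθ = wrap(2.7018 − 0.2618) = 2.4400; ω₁ = Δθ/dt₁ = 0.9760
distance = √((-4.5−4)² + (3.5−-0.5)²) = 9.3941; v₂ = distance/dt₂ = 4.6971

ω₁ = 0.9760, v₂ = 4.6971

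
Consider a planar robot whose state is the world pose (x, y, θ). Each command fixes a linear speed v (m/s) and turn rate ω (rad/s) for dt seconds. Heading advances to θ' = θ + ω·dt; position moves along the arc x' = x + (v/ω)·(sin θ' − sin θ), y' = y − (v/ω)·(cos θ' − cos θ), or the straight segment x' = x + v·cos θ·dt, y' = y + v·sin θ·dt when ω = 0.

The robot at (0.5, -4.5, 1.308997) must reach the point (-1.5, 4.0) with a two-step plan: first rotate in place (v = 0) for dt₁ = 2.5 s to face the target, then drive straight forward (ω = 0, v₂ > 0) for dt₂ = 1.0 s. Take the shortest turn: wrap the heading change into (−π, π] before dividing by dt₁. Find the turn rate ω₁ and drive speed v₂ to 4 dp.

ω₁ = 0.1972, v₂ = 8.7321

heading to target = atan2(4−-4.5, -1.5−0.5) = 1.8019
Δθ = wrap(1.8019 − 1.3090) = 0.4929; ω₁ = Δθ/dt₁ = 0.1972
distance = √((-1.5−0.5)² + (4−-4.5)²) = 8.7321; v₂ = distance/dt₂ = 8.7321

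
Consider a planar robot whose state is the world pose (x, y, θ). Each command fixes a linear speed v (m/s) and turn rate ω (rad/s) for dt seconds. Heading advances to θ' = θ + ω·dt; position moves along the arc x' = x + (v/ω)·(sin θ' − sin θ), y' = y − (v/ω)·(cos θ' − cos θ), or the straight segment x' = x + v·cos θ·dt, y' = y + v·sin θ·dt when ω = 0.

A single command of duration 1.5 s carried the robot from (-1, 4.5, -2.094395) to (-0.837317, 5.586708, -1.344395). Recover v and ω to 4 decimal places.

v = -0.7500, ω = 0.5000

Δθ = -1.344395 − -2.094395 = 0.750000
ω = Δθ/dt = 0.750000/1.5 = 0.5000
R = −Δy/(cos θ' − cos θ) = -1.5000
v = R·ω = -1.5000·0.5000 = -0.7500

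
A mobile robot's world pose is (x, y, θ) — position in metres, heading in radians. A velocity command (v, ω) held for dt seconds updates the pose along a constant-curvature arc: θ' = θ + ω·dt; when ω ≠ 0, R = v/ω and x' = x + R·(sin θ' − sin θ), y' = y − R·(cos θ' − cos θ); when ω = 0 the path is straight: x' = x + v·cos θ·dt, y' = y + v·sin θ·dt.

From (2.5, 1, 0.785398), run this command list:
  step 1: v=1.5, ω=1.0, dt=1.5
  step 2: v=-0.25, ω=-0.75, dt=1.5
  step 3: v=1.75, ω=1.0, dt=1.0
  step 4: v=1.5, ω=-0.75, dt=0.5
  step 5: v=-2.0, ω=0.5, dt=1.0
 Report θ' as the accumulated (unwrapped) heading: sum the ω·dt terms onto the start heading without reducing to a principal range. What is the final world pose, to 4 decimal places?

step 1: θ'=2.2854 (R=1.5000) → pose (2.5724, 3.0436, 2.2854)
step 2: θ'=1.1604 (R=0.3333) → pose (2.6262, 2.6922, 1.1604)
step 3: θ'=2.1604 (R=1.7500) → pose (2.4761, 4.3635, 2.1604)
step 4: θ'=1.7854 (R=-2.0000) → pose (2.1843, 5.0496, 1.7854)
step 5: θ'=2.2854 (R=-4.0000) → pose (3.0711, 3.2802, 2.2854)

(3.0711, 3.2802, 2.2854)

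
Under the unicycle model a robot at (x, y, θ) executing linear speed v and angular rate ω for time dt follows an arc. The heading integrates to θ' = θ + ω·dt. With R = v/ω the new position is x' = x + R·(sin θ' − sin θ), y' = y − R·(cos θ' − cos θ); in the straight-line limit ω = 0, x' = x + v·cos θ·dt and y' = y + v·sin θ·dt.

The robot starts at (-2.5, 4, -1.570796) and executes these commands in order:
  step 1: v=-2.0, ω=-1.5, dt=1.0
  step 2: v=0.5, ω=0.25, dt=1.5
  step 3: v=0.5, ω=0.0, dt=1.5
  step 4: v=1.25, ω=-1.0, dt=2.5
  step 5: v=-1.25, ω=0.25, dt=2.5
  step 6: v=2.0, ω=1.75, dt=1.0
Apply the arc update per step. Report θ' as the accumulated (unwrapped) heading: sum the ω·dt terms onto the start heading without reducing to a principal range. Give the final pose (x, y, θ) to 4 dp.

(-6.3190, 4.4187, -2.8208)

step 1: θ'=-3.0708 (R=1.3333) → pose (-1.2610, 5.3300, -3.0708)
step 2: θ'=-2.6958 (R=2.0000) → pose (-1.9819, 5.1395, -2.6958)
step 3: θ'=-2.6958 (straight) → pose (-2.6586, 4.8162, -2.6958)
step 4: θ'=-5.1958 (R=-1.2500) → pose (-4.3043, 6.5250, -5.1958)
step 5: θ'=-4.5708 (R=-5.0000) → pose (-4.8272, 3.4954, -4.5708)
step 6: θ'=-2.8208 (R=1.1429) → pose (-6.3190, 4.4187, -2.8208)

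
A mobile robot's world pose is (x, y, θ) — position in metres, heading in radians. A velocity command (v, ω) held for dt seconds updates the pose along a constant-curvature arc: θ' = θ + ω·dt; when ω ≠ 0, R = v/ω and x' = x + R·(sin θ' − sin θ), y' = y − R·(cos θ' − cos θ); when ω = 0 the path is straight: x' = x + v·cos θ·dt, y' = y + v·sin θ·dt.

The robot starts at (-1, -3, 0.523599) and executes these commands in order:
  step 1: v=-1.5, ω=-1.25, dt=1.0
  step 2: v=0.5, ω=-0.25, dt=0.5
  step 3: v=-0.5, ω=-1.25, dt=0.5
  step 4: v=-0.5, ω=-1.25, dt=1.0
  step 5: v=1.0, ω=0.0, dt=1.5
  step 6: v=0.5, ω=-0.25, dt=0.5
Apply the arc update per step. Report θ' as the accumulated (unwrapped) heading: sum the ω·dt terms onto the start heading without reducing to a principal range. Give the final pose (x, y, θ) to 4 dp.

(-3.6885, -3.0969, -2.8514)

step 1: θ'=-0.7264 (R=1.2000) → pose (-2.3970, -2.8579, -0.7264)
step 2: θ'=-0.8514 (R=-2.0000) → pose (-2.2210, -3.0351, -0.8514)
step 3: θ'=-1.4764 (R=0.4000) → pose (-2.3183, -2.8093, -1.4764)
step 4: θ'=-2.7264 (R=0.4000) → pose (-2.0814, -2.4055, -2.7264)
step 5: θ'=-2.7264 (straight) → pose (-3.4540, -3.0106, -2.7264)
step 6: θ'=-2.8514 (R=-2.0000) → pose (-3.6885, -3.0969, -2.8514)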